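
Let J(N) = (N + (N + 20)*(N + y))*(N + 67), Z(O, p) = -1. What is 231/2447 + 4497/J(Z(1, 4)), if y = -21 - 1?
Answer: -1442137/23579292 ≈ -0.061161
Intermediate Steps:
y = -22
J(N) = (67 + N)*(N + (-22 + N)*(20 + N)) (J(N) = (N + (N + 20)*(N - 22))*(N + 67) = (N + (20 + N)*(-22 + N))*(67 + N) = (N + (-22 + N)*(20 + N))*(67 + N) = (67 + N)*(N + (-22 + N)*(20 + N)))
231/2447 + 4497/J(Z(1, 4)) = 231/2447 + 4497/(-29480 + (-1)**3 - 507*(-1) + 66*(-1)**2) = 231*(1/2447) + 4497/(-29480 - 1 + 507 + 66*1) = 231/2447 + 4497/(-29480 - 1 + 507 + 66) = 231/2447 + 4497/(-28908) = 231/2447 + 4497*(-1/28908) = 231/2447 - 1499/9636 = -1442137/23579292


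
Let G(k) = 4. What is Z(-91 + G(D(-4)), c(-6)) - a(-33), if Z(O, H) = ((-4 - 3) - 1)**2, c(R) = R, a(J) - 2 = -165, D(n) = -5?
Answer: 227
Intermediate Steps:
a(J) = -163 (a(J) = 2 - 165 = -163)
Z(O, H) = 64 (Z(O, H) = (-7 - 1)**2 = (-8)**2 = 64)
Z(-91 + G(D(-4)), c(-6)) - a(-33) = 64 - 1*(-163) = 64 + 163 = 227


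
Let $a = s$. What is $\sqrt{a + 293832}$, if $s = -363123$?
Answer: $3 i \sqrt{7699} \approx 263.23 i$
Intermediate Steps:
$a = -363123$
$\sqrt{a + 293832} = \sqrt{-363123 + 293832} = \sqrt{-69291} = 3 i \sqrt{7699}$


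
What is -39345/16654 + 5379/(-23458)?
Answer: -253134219/97667383 ≈ -2.5918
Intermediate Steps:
-39345/16654 + 5379/(-23458) = -39345*1/16654 + 5379*(-1/23458) = -39345/16654 - 5379/23458 = -253134219/97667383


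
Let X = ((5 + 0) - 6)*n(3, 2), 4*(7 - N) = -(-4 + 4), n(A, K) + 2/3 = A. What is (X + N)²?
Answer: 196/9 ≈ 21.778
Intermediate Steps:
n(A, K) = -⅔ + A
N = 7 (N = 7 - (-1)*(-4 + 4)/4 = 7 - (-1)*0/4 = 7 - ¼*0 = 7 + 0 = 7)
X = -7/3 (X = ((5 + 0) - 6)*(-⅔ + 3) = (5 - 6)*(7/3) = -1*7/3 = -7/3 ≈ -2.3333)
(X + N)² = (-7/3 + 7)² = (14/3)² = 196/9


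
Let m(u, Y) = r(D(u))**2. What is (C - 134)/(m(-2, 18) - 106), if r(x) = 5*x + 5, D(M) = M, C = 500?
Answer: -122/27 ≈ -4.5185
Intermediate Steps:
r(x) = 5 + 5*x
m(u, Y) = (5 + 5*u)**2
(C - 134)/(m(-2, 18) - 106) = (500 - 134)/(25*(1 - 2)**2 - 106) = 366/(25*(-1)**2 - 106) = 366/(25*1 - 106) = 366/(25 - 106) = 366/(-81) = 366*(-1/81) = -122/27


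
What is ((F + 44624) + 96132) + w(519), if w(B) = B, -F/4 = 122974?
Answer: -350621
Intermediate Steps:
F = -491896 (F = -4*122974 = -491896)
((F + 44624) + 96132) + w(519) = ((-491896 + 44624) + 96132) + 519 = (-447272 + 96132) + 519 = -351140 + 519 = -350621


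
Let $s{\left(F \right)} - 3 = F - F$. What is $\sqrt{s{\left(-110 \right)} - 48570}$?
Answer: $i \sqrt{48567} \approx 220.38 i$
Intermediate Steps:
$s{\left(F \right)} = 3$ ($s{\left(F \right)} = 3 + \left(F - F\right) = 3 + 0 = 3$)
$\sqrt{s{\left(-110 \right)} - 48570} = \sqrt{3 - 48570} = \sqrt{-48567} = i \sqrt{48567}$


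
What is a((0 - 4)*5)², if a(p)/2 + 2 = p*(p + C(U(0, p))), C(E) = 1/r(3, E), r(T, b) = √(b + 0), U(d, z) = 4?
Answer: 602176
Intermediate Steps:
r(T, b) = √b
C(E) = E^(-½) (C(E) = 1/(√E) = E^(-½))
a(p) = -4 + 2*p*(½ + p) (a(p) = -4 + 2*(p*(p + 4^(-½))) = -4 + 2*(p*(p + ½)) = -4 + 2*(p*(½ + p)) = -4 + 2*p*(½ + p))
a((0 - 4)*5)² = (-4 + (0 - 4)*5 + 2*((0 - 4)*5)²)² = (-4 - 4*5 + 2*(-4*5)²)² = (-4 - 20 + 2*(-20)²)² = (-4 - 20 + 2*400)² = (-4 - 20 + 800)² = 776² = 602176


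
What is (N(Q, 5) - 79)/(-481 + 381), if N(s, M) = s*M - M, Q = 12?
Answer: 6/25 ≈ 0.24000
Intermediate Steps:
N(s, M) = -M + M*s (N(s, M) = M*s - M = -M + M*s)
(N(Q, 5) - 79)/(-481 + 381) = (5*(-1 + 12) - 79)/(-481 + 381) = (5*11 - 79)/(-100) = (55 - 79)*(-1/100) = -24*(-1/100) = 6/25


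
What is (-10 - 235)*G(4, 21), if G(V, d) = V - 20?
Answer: 3920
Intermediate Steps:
G(V, d) = -20 + V
(-10 - 235)*G(4, 21) = (-10 - 235)*(-20 + 4) = -245*(-16) = 3920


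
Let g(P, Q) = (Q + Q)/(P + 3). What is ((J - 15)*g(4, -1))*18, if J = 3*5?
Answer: 0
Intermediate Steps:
g(P, Q) = 2*Q/(3 + P) (g(P, Q) = (2*Q)/(3 + P) = 2*Q/(3 + P))
J = 15
((J - 15)*g(4, -1))*18 = ((15 - 15)*(2*(-1)/(3 + 4)))*18 = (0*(2*(-1)/7))*18 = (0*(2*(-1)*(⅐)))*18 = (0*(-2/7))*18 = 0*18 = 0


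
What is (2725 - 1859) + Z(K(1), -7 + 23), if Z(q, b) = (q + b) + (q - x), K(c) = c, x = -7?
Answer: 891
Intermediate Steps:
Z(q, b) = 7 + b + 2*q (Z(q, b) = (q + b) + (q - 1*(-7)) = (b + q) + (q + 7) = (b + q) + (7 + q) = 7 + b + 2*q)
(2725 - 1859) + Z(K(1), -7 + 23) = (2725 - 1859) + (7 + (-7 + 23) + 2*1) = 866 + (7 + 16 + 2) = 866 + 25 = 891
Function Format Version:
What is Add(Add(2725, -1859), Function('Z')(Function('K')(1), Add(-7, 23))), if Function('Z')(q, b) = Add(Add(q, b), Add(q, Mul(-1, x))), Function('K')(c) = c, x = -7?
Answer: 891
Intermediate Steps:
Function('Z')(q, b) = Add(7, b, Mul(2, q)) (Function('Z')(q, b) = Add(Add(q, b), Add(q, Mul(-1, -7))) = Add(Add(b, q), Add(q, 7)) = Add(Add(b, q), Add(7, q)) = Add(7, b, Mul(2, q)))
Add(Add(2725, -1859), Function('Z')(Function('K')(1), Add(-7, 23))) = Add(Add(2725, -1859), Add(7, Add(-7, 23), Mul(2, 1))) = Add(866, Add(7, 16, 2)) = Add(866, 25) = 891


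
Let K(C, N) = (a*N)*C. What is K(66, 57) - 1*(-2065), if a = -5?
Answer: -16745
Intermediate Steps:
K(C, N) = -5*C*N (K(C, N) = (-5*N)*C = -5*C*N)
K(66, 57) - 1*(-2065) = -5*66*57 - 1*(-2065) = -18810 + 2065 = -16745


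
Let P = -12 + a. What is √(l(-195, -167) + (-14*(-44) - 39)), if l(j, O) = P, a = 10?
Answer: 5*√23 ≈ 23.979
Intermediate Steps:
P = -2 (P = -12 + 10 = -2)
l(j, O) = -2
√(l(-195, -167) + (-14*(-44) - 39)) = √(-2 + (-14*(-44) - 39)) = √(-2 + (616 - 39)) = √(-2 + 577) = √575 = 5*√23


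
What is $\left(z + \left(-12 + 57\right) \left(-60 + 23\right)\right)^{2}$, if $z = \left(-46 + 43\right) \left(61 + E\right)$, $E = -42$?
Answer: $2965284$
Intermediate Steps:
$z = -57$ ($z = \left(-46 + 43\right) \left(61 - 42\right) = \left(-3\right) 19 = -57$)
$\left(z + \left(-12 + 57\right) \left(-60 + 23\right)\right)^{2} = \left(-57 + \left(-12 + 57\right) \left(-60 + 23\right)\right)^{2} = \left(-57 + 45 \left(-37\right)\right)^{2} = \left(-57 - 1665\right)^{2} = \left(-1722\right)^{2} = 2965284$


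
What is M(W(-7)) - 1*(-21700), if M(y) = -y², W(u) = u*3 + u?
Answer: 20916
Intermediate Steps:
W(u) = 4*u (W(u) = 3*u + u = 4*u)
M(W(-7)) - 1*(-21700) = -(4*(-7))² - 1*(-21700) = -1*(-28)² + 21700 = -1*784 + 21700 = -784 + 21700 = 20916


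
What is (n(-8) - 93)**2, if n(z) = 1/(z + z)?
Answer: 2217121/256 ≈ 8660.6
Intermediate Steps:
n(z) = 1/(2*z)
(n(-8) - 93)**2 = ((1/2)/(-8) - 93)**2 = ((1/2)*(-1/8) - 93)**2 = (-1/16 - 93)**2 = (-1489/16)**2 = 2217121/256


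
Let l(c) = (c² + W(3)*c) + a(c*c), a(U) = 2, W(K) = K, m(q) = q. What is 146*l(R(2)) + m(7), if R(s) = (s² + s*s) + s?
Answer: 19279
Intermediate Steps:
R(s) = s + 2*s² (R(s) = (s² + s²) + s = 2*s² + s = s + 2*s²)
l(c) = 2 + c² + 3*c (l(c) = (c² + 3*c) + 2 = 2 + c² + 3*c)
146*l(R(2)) + m(7) = 146*(2 + (2*(1 + 2*2))² + 3*(2*(1 + 2*2))) + 7 = 146*(2 + (2*(1 + 4))² + 3*(2*(1 + 4))) + 7 = 146*(2 + (2*5)² + 3*(2*5)) + 7 = 146*(2 + 10² + 3*10) + 7 = 146*(2 + 100 + 30) + 7 = 146*132 + 7 = 19272 + 7 = 19279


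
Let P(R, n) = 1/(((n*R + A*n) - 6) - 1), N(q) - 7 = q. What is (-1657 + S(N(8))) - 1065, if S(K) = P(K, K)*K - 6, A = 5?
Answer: -799289/293 ≈ -2727.9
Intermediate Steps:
N(q) = 7 + q
P(R, n) = 1/(-7 + 5*n + R*n) (P(R, n) = 1/(((n*R + 5*n) - 6) - 1) = 1/(((R*n + 5*n) - 6) - 1) = 1/(((5*n + R*n) - 6) - 1) = 1/((-6 + 5*n + R*n) - 1) = 1/(-7 + 5*n + R*n))
S(K) = -6 + K/(-7 + K² + 5*K) (S(K) = K/(-7 + 5*K + K*K) - 6 = K/(-7 + 5*K + K²) - 6 = K/(-7 + K² + 5*K) - 6 = -6 + K/(-7 + K² + 5*K))
(-1657 + S(N(8))) - 1065 = (-1657 + (42 - 29*(7 + 8) - 6*(7 + 8)²)/(-7 + (7 + 8)² + 5*(7 + 8))) - 1065 = (-1657 + (42 - 29*15 - 6*15²)/(-7 + 15² + 5*15)) - 1065 = (-1657 + (42 - 435 - 6*225)/(-7 + 225 + 75)) - 1065 = (-1657 + (42 - 435 - 1350)/293) - 1065 = (-1657 + (1/293)*(-1743)) - 1065 = (-1657 - 1743/293) - 1065 = -487244/293 - 1065 = -799289/293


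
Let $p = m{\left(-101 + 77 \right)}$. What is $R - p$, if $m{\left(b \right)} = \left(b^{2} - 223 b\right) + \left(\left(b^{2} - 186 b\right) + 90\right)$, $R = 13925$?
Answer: $2867$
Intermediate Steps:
$m{\left(b \right)} = 90 - 409 b + 2 b^{2}$ ($m{\left(b \right)} = \left(b^{2} - 223 b\right) + \left(90 + b^{2} - 186 b\right) = 90 - 409 b + 2 b^{2}$)
$p = 11058$ ($p = 90 - 409 \left(-101 + 77\right) + 2 \left(-101 + 77\right)^{2} = 90 - -9816 + 2 \left(-24\right)^{2} = 90 + 9816 + 2 \cdot 576 = 90 + 9816 + 1152 = 11058$)
$R - p = 13925 - 11058 = 2867$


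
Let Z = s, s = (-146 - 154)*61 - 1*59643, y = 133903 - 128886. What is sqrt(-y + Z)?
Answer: 4*I*sqrt(5185) ≈ 288.03*I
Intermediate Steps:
y = 5017
s = -77943 (s = -300*61 - 59643 = -18300 - 59643 = -77943)
Z = -77943
sqrt(-y + Z) = sqrt(-1*5017 - 77943) = sqrt(-5017 - 77943) = sqrt(-82960) = 4*I*sqrt(5185)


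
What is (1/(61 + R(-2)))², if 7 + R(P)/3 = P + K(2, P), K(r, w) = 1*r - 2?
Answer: 1/1156 ≈ 0.00086505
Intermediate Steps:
K(r, w) = -2 + r (K(r, w) = r - 2 = -2 + r)
R(P) = -21 + 3*P (R(P) = -21 + 3*(P + (-2 + 2)) = -21 + 3*(P + 0) = -21 + 3*P)
(1/(61 + R(-2)))² = (1/(61 + (-21 + 3*(-2))))² = (1/(61 + (-21 - 6)))² = (1/(61 - 27))² = (1/34)² = 1/1156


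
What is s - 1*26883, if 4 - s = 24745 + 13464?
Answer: -65088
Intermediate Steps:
s = -38205 (s = 4 - (24745 + 13464) = 4 - 1*38209 = 4 - 38209 = -38205)
s - 1*26883 = -38205 - 1*26883 = -38205 - 26883 = -65088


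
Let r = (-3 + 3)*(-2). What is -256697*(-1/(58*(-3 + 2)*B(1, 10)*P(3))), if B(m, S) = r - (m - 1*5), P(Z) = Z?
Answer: -256697/696 ≈ -368.82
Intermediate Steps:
r = 0 (r = 0*(-2) = 0)
B(m, S) = 5 - m (B(m, S) = 0 - (m - 1*5) = 0 - (m - 5) = 0 - (-5 + m) = 0 + (5 - m) = 5 - m)
-256697*(-1/(58*(-3 + 2)*B(1, 10)*P(3))) = -256697*(-1/(174*(-3 + 2)*(5 - 1*1))) = -256697*1/(174*(5 - 1)) = -256697/((4*(-3))*(-58)) = -256697/((-12*(-58))) = -256697/696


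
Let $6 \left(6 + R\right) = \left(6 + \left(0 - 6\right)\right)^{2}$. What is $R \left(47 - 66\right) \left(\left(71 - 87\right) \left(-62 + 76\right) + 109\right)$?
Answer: $-13110$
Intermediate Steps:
$R = -6$ ($R = -6 + \frac{\left(6 + \left(0 - 6\right)\right)^{2}}{6} = -6 + \frac{\left(6 - 6\right)^{2}}{6} = -6 + \frac{0^{2}}{6} = -6 + \frac{1}{6} \cdot 0 = -6 + 0 = -6$)
$R \left(47 - 66\right) \left(\left(71 - 87\right) \left(-62 + 76\right) + 109\right) = - 6 \left(47 - 66\right) \left(\left(71 - 87\right) \left(-62 + 76\right) + 109\right) = - 6 \left(- 19 \left(\left(-16\right) 14 + 109\right)\right) = - 6 \left(- 19 \left(-224 + 109\right)\right) = - 6 \left(\left(-19\right) \left(-115\right)\right) = \left(-6\right) 2185 = -13110$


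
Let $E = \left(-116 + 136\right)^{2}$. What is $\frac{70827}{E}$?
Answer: $\frac{70827}{400} \approx 177.07$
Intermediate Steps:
$E = 400$ ($E = 20^{2} = 400$)
$\frac{70827}{E} = \frac{70827}{400}$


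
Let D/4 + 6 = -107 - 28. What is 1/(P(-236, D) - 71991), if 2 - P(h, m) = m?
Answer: -1/71425 ≈ -1.4001e-5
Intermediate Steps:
D = -564 (D = -24 + 4*(-107 - 28) = -24 + 4*(-135) = -24 - 540 = -564)
P(h, m) = 2 - m
1/(P(-236, D) - 71991) = 1/((2 - 1*(-564)) - 71991) = 1/((2 + 564) - 71991) = 1/(566 - 71991) = 1/(-71425) = -1/71425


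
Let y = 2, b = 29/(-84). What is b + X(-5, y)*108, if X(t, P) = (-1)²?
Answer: 9043/84 ≈ 107.65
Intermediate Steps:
b = -29/84 (b = 29*(-1/84) = -29/84 ≈ -0.34524)
X(t, P) = 1
b + X(-5, y)*108 = -29/84 + 1*108 = -29/84 + 108 = 9043/84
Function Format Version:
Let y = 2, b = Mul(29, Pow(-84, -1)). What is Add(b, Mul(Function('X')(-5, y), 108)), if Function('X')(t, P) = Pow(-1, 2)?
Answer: Rational(9043, 84) ≈ 107.65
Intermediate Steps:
b = Rational(-29, 84) (b = Mul(29, Rational(-1, 84)) = Rational(-29, 84) ≈ -0.34524)
Function('X')(t, P) = 1
Add(b, Mul(Function('X')(-5, y), 108)) = Add(Rational(-29, 84), Mul(1, 108)) = Add(Rational(-29, 84), 108) = Rational(9043, 84)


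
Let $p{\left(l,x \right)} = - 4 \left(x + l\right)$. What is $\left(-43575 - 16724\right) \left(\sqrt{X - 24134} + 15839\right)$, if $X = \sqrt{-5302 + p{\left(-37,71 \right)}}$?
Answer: $-955075861 - 60299 \sqrt{-24134 + i \sqrt{5438}} \approx -9.5509 \cdot 10^{8} - 9.3675 \cdot 10^{6} i$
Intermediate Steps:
$p{\left(l,x \right)} = - 4 l - 4 x$ ($p{\left(l,x \right)} = - 4 \left(l + x\right) = - 4 l - 4 x$)
$X = i \sqrt{5438}$ ($X = \sqrt{-5302 - 136} = \sqrt{-5438} = i \sqrt{5438} \approx 73.743 i$)
$\left(-43575 - 16724\right) \left(\sqrt{X - 24134} + 15839\right) = \left(-43575 - 16724\right) \left(\sqrt{i \sqrt{5438} - 24134} + 15839\right) = - 60299 \left(\sqrt{-24134 + i \sqrt{5438}} + 15839\right) = - 60299 \left(15839 + \sqrt{-24134 + i \sqrt{5438}}\right) = -955075861 - 60299 \sqrt{-24134 + i \sqrt{5438}}$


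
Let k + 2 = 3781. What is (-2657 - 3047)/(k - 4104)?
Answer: 5704/325 ≈ 17.551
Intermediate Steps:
k = 3779 (k = -2 + 3781 = 3779)
(-2657 - 3047)/(k - 4104) = (-2657 - 3047)/(3779 - 4104) = -5704/(-325) = -5704*(-1/325) = 5704/325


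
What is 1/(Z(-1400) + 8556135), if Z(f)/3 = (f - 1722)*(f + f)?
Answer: 1/34780935 ≈ 2.8751e-8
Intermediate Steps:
Z(f) = 6*f*(-1722 + f) (Z(f) = 3*((f - 1722)*(f + f)) = 3*((-1722 + f)*(2*f)) = 3*(2*f*(-1722 + f)) = 6*f*(-1722 + f))
1/(Z(-1400) + 8556135) = 1/(6*(-1400)*(-1722 - 1400) + 8556135) = 1/(6*(-1400)*(-3122) + 8556135) = 1/(26224800 + 8556135) = 1/34780935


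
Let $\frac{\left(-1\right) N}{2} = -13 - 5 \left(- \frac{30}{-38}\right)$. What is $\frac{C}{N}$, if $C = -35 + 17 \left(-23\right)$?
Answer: $- \frac{4047}{322} \approx -12.568$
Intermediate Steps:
$N = \frac{644}{19}$ ($N = - 2 \left(-13 - 5 \left(- \frac{30}{-38}\right)\right) = - 2 \left(-13 - 5 \left(\left(-30\right) \left(- \frac{1}{38}\right)\right)\right) = - 2 \left(-13 - \frac{75}{19}\right) = \left(-2\right) \left(- \frac{322}{19}\right) = \frac{644}{19} \approx 33.895$)
$C = -426$ ($C = -35 - 391 = -426$)
$\frac{C}{N} = - \frac{426}{\frac{644}{19}} = \left(-426\right) \frac{19}{644} = - \frac{4047}{322}$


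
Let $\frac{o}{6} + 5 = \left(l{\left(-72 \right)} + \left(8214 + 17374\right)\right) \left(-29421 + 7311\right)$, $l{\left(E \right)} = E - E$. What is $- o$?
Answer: $3394504110$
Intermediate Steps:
$l{\left(E \right)} = 0$
$o = -3394504110$ ($o = -30 + 6 \left(0 + \left(8214 + 17374\right)\right) \left(-29421 + 7311\right) = -30 + 6 \left(0 + 25588\right) \left(-22110\right) = -30 + 6 \cdot 25588 \left(-22110\right) = -30 + 6 \left(-565750680\right) = -30 - 3394504080 = -3394504110$)
$- o = \left(-1\right) \left(-3394504110\right) = 3394504110$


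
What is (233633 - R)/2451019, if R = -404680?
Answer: 638313/2451019 ≈ 0.26043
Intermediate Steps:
(233633 - R)/2451019 = (233633 - 1*(-404680))/2451019 = (233633 + 404680)*(1/2451019) = 638313*(1/2451019) = 638313/2451019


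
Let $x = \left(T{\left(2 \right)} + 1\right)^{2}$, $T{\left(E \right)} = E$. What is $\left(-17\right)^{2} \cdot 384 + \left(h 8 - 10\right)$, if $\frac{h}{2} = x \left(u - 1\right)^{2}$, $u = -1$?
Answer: $111542$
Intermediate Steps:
$x = 9$ ($x = \left(2 + 1\right)^{2} = 3^{2} = 9$)
$h = 72$ ($h = 2 \cdot 9 \left(-1 - 1\right)^{2} = 2 \cdot 9 \left(-2\right)^{2} = 2 \cdot 9 \cdot 4 = 2 \cdot 36 = 72$)
$\left(-17\right)^{2} \cdot 384 + \left(h 8 - 10\right) = \left(-17\right)^{2} \cdot 384 + \left(72 \cdot 8 - 10\right) = 289 \cdot 384 + \left(576 - 10\right) = 110976 + 566 = 111542$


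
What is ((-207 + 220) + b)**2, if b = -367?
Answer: 125316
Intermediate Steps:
((-207 + 220) + b)**2 = ((-207 + 220) - 367)**2 = (13 - 367)**2 = (-354)**2 = 125316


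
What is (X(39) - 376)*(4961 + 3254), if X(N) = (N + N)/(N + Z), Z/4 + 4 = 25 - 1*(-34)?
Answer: -799368790/259 ≈ -3.0864e+6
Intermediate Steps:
Z = 220 (Z = -16 + 4*(25 - 1*(-34)) = -16 + 4*(25 + 34) = -16 + 4*59 = -16 + 236 = 220)
X(N) = 2*N/(220 + N) (X(N) = (N + N)/(N + 220) = (2*N)/(220 + N) = 2*N/(220 + N))
(X(39) - 376)*(4961 + 3254) = (2*39/(220 + 39) - 376)*(4961 + 3254) = (2*39/259 - 376)*8215 = (2*39*(1/259) - 376)*8215 = (78/259 - 376)*8215 = -97306/259*8215 = -799368790/259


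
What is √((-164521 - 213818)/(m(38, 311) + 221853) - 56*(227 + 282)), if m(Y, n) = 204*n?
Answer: I*√257797032827891/95099 ≈ 168.84*I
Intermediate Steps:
√((-164521 - 213818)/(m(38, 311) + 221853) - 56*(227 + 282)) = √((-164521 - 213818)/(204*311 + 221853) - 56*(227 + 282)) = √(-378339/(63444 + 221853) - 56*509) = √(-378339/285297 - 28504) = √(-378339*1/285297 - 28504) = √(-126113/95099 - 28504) = √(-2710828009/95099) = I*√257797032827891/95099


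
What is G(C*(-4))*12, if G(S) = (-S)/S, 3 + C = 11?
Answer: -12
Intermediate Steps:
C = 8 (C = -3 + 11 = 8)
G(S) = -1
G(C*(-4))*12 = -1*12 = -12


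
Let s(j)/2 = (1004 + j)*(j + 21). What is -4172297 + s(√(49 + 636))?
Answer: -4128759 + 2050*√685 ≈ -4.0751e+6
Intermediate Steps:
s(j) = 2*(21 + j)*(1004 + j) (s(j) = 2*((1004 + j)*(j + 21)) = 2*((1004 + j)*(21 + j)) = 2*((21 + j)*(1004 + j)) = 2*(21 + j)*(1004 + j))
-4172297 + s(√(49 + 636)) = -4172297 + (42168 + 2*(√(49 + 636))² + 2050*√(49 + 636)) = -4172297 + (42168 + 2*(√685)² + 2050*√685) = -4172297 + (42168 + 2*685 + 2050*√685) = -4172297 + (42168 + 1370 + 2050*√685) = -4172297 + (43538 + 2050*√685) = -4128759 + 2050*√685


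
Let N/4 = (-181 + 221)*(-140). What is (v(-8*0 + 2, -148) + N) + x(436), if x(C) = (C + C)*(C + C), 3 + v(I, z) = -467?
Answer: 737514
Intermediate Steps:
N = -22400 (N = 4*((-181 + 221)*(-140)) = 4*(40*(-140)) = 4*(-5600) = -22400)
v(I, z) = -470 (v(I, z) = -3 - 467 = -470)
x(C) = 4*C² (x(C) = (2*C)*(2*C) = 4*C²)
(v(-8*0 + 2, -148) + N) + x(436) = (-470 - 22400) + 4*436² = -22870 + 4*190096 = -22870 + 760384 = 737514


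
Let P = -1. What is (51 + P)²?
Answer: 2500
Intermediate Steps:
(51 + P)² = (51 - 1)² = 50² = 2500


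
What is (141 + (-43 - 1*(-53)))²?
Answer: 22801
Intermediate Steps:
(141 + (-43 - 1*(-53)))² = (141 + (-43 + 53))² = (141 + 10)² = 151² = 22801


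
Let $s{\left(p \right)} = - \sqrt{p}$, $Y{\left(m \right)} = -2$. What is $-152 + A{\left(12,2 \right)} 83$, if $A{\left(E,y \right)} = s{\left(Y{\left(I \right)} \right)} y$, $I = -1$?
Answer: $-152 - 166 i \sqrt{2} \approx -152.0 - 234.76 i$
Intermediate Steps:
$A{\left(E,y \right)} = - i y \sqrt{2}$ ($A{\left(E,y \right)} = - \sqrt{-2} y = - i \sqrt{2} y = - i y \sqrt{2}$)
$-152 + A{\left(12,2 \right)} 83 = -152 + \left(-1\right) i 2 \sqrt{2} \cdot 83 = -152 + - 2 i \sqrt{2} \cdot 83 = -152 - 166 i \sqrt{2}$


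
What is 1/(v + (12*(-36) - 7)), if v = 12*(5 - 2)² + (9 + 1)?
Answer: -1/321 ≈ -0.0031153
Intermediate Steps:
v = 118 (v = 12*3² + 10 = 12*9 + 10 = 108 + 10 = 118)
1/(v + (12*(-36) - 7)) = 1/(118 + (12*(-36) - 7)) = 1/(118 + (-432 - 7)) = 1/(118 - 439) = 1/(-321) = -1/321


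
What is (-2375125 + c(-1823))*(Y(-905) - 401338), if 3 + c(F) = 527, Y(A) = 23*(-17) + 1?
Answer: 953943710528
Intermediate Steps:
Y(A) = -390 (Y(A) = -391 + 1 = -390)
c(F) = 524 (c(F) = -3 + 527 = 524)
(-2375125 + c(-1823))*(Y(-905) - 401338) = (-2375125 + 524)*(-390 - 401338) = -2374601*(-401728) = 953943710528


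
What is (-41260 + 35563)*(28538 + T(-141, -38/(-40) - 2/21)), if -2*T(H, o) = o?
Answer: -45521994339/280 ≈ -1.6258e+8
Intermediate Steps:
T(H, o) = -o/2
(-41260 + 35563)*(28538 + T(-141, -38/(-40) - 2/21)) = (-41260 + 35563)*(28538 - (-38/(-40) - 2/21)/2) = -5697*(28538 - (-38*(-1/40) - 2*1/21)/2) = -5697*(28538 - (19/20 - 2/21)/2) = -5697*(28538 - 1/2*359/420) = -5697*(28538 - 359/840) = -5697*23971561/840 = -45521994339/280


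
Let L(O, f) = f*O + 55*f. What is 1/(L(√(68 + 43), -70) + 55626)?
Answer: 12944/670052569 + 35*√111/1340105138 ≈ 1.9593e-5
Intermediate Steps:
L(O, f) = 55*f + O*f (L(O, f) = O*f + 55*f = 55*f + O*f)
1/(L(√(68 + 43), -70) + 55626) = 1/(-70*(55 + √(68 + 43)) + 55626) = 1/(-70*(55 + √111) + 55626) = 1/((-3850 - 70*√111) + 55626) = 1/(51776 - 70*√111)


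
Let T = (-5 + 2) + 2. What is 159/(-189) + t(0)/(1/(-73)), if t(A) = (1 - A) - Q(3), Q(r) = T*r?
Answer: -18449/63 ≈ -292.84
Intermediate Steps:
T = -1 (T = -3 + 2 = -1)
Q(r) = -r
t(A) = 4 - A (t(A) = (1 - A) - (-1)*3 = (1 - A) - 1*(-3) = (1 - A) + 3 = 4 - A)
159/(-189) + t(0)/(1/(-73)) = 159/(-189) + (4 - 1*0)/(1/(-73)) = 159*(-1/189) + (4 + 0)/(-1/73) = -53/63 + 4*(-73) = -53/63 - 292 = -18449/63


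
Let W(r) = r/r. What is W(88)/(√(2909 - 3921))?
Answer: -I*√253/506 ≈ -0.031435*I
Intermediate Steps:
W(r) = 1
W(88)/(√(2909 - 3921)) = 1/√(2909 - 3921) = 1/√(-1012) = 1/(2*I*√253) = 1*(-I*√253/506) = -I*√253/506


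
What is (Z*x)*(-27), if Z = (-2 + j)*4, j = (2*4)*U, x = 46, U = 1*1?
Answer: -29808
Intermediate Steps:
U = 1
j = 8 (j = (2*4)*1 = 8*1 = 8)
Z = 24 (Z = (-2 + 8)*4 = 6*4 = 24)
(Z*x)*(-27) = (24*46)*(-27) = 1104*(-27) = -29808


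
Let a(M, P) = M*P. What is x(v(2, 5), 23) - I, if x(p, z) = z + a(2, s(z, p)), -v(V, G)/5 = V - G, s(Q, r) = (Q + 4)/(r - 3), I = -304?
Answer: 663/2 ≈ 331.50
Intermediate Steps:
s(Q, r) = (4 + Q)/(-3 + r)
v(V, G) = -5*V + 5*G (v(V, G) = -5*(V - G) = -5*V + 5*G)
x(p, z) = z + 2*(4 + z)/(-3 + p) (x(p, z) = z + 2*((4 + z)/(-3 + p)) = z + 2*(4 + z)/(-3 + p))
x(v(2, 5), 23) - I = (8 - 1*23 + (-5*2 + 5*5)*23)/(-3 + (-5*2 + 5*5)) - 1*(-304) = (8 - 23 + (-10 + 25)*23)/(-3 + (-10 + 25)) + 304 = (8 - 23 + 15*23)/(-3 + 15) + 304 = (8 - 23 + 345)/12 + 304 = (1/12)*330 + 304 = 55/2 + 304 = 663/2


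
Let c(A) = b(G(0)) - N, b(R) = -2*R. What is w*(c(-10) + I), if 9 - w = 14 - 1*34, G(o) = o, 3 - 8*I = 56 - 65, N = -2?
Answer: 203/2 ≈ 101.50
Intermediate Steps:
I = 3/2 (I = 3/8 - (56 - 65)/8 = 3/8 - ⅛*(-9) = 3/8 + 9/8 = 3/2 ≈ 1.5000)
w = 29 (w = 9 - (14 - 1*34) = 9 - (14 - 34) = 9 - 1*(-20) = 9 + 20 = 29)
c(A) = 2 (c(A) = -2*0 - 1*(-2) = 0 + 2 = 2)
w*(c(-10) + I) = 29*(2 + 3/2) = 29*(7/2) = 203/2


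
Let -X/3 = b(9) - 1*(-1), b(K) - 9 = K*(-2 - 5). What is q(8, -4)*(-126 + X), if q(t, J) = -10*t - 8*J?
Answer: -1584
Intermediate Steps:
b(K) = 9 - 7*K (b(K) = 9 + K*(-2 - 5) = 9 + K*(-7) = 9 - 7*K)
X = 159 (X = -3*((9 - 7*9) - 1*(-1)) = -3*((9 - 63) + 1) = -3*(-54 + 1) = -3*(-53) = 159)
q(8, -4)*(-126 + X) = (-10*8 - 8*(-4))*(-126 + 159) = (-80 + 32)*33 = -48*33 = -1584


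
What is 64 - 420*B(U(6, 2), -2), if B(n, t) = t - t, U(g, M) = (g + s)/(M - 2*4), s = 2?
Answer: 64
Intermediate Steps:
U(g, M) = (2 + g)/(-8 + M) (U(g, M) = (g + 2)/(M - 2*4) = (2 + g)/(M - 8) = (2 + g)/(-8 + M))
B(n, t) = 0
64 - 420*B(U(6, 2), -2) = 64 - 420*0 = 64 + 0 = 64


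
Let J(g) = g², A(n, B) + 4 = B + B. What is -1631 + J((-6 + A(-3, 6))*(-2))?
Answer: -1615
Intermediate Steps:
A(n, B) = -4 + 2*B (A(n, B) = -4 + (B + B) = -4 + 2*B)
-1631 + J((-6 + A(-3, 6))*(-2)) = -1631 + ((-6 + (-4 + 2*6))*(-2))² = -1631 + ((-6 + (-4 + 12))*(-2))² = -1631 + ((-6 + 8)*(-2))² = -1631 + (2*(-2))² = -1631 + (-4)² = -1631 + 16 = -1615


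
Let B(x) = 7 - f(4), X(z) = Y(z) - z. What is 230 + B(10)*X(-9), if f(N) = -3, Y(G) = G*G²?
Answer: -6970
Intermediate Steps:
Y(G) = G³
X(z) = z³ - z
B(x) = 10 (B(x) = 7 - 1*(-3) = 7 + 3 = 10)
230 + B(10)*X(-9) = 230 + 10*((-9)³ - 1*(-9)) = 230 + 10*(-729 + 9) = 230 + 10*(-720) = 230 - 7200 = -6970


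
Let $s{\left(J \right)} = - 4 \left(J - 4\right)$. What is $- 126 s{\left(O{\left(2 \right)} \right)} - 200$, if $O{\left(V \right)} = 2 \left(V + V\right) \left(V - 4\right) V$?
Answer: $-18344$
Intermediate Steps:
$O{\left(V \right)} = 4 V^{2} \left(-4 + V\right)$ ($O{\left(V \right)} = 2 \cdot 2 V \left(-4 + V\right) V = 4 V \left(-4 + V\right) V = 4 V^{2} \left(-4 + V\right)$)
$s{\left(J \right)} = 16 - 4 J$ ($s{\left(J \right)} = - 4 \left(J - 4\right) = - 4 \left(-4 + J\right) = 16 - 4 J$)
$- 126 s{\left(O{\left(2 \right)} \right)} - 200 = - 126 \left(16 - 4 \cdot 4 \cdot 2^{2} \left(-4 + 2\right)\right) - 200 = - 126 \left(16 - 4 \cdot 4 \cdot 4 \left(-2\right)\right) - 200 = - 126 \left(16 - -128\right) - 200 = - 126 \left(16 + 128\right) - 200 = \left(-126\right) 144 - 200 = -18144 - 200 = -18344$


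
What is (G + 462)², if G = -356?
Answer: 11236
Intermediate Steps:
(G + 462)² = (-356 + 462)² = 106² = 11236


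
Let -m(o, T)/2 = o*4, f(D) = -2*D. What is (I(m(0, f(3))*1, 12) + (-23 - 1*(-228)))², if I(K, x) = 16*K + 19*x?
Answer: 187489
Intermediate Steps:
m(o, T) = -8*o (m(o, T) = -2*o*4 = -8*o)
(I(m(0, f(3))*1, 12) + (-23 - 1*(-228)))² = ((16*(-8*0*1) + 19*12) + (-23 - 1*(-228)))² = ((16*(0*1) + 228) + (-23 + 228))² = ((16*0 + 228) + 205)² = ((0 + 228) + 205)² = (228 + 205)² = 433² = 187489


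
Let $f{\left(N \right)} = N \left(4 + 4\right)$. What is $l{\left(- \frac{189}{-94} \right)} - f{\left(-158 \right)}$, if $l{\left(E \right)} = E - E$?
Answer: $1264$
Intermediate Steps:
$f{\left(N \right)} = 8 N$ ($f{\left(N \right)} = N 8 = 8 N$)
$l{\left(E \right)} = 0$
$l{\left(- \frac{189}{-94} \right)} - f{\left(-158 \right)} = 0 - 8 \left(-158\right) = 0 - -1264 = 0 + 1264 = 1264$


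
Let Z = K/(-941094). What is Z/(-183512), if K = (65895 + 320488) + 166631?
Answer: 57/17800664 ≈ 3.2021e-6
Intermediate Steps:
K = 553014 (K = 386383 + 166631 = 553014)
Z = -57/97 (Z = 553014/(-941094) = 553014*(-1/941094) = -57/97 ≈ -0.58763)
Z/(-183512) = -57/97/(-183512) = -57/97*(-1/183512) = 57/17800664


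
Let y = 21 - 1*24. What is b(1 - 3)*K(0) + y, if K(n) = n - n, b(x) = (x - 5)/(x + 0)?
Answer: -3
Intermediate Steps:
b(x) = (-5 + x)/x
y = -3 (y = 21 - 24 = -3)
K(n) = 0
b(1 - 3)*K(0) + y = ((-5 + (1 - 3))/(1 - 3))*0 - 3 = ((-5 - 2)/(-2))*0 - 3 = -½*(-7)*0 - 3 = (7/2)*0 - 3 = 0 - 3 = -3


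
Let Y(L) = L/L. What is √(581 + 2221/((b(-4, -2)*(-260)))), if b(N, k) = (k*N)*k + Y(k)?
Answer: √88456719/390 ≈ 24.116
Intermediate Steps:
Y(L) = 1
b(N, k) = 1 + N*k² (b(N, k) = (k*N)*k + 1 = (N*k)*k + 1 = N*k² + 1 = 1 + N*k²)
√(581 + 2221/((b(-4, -2)*(-260)))) = √(581 + 2221/(((1 - 4*(-2)²)*(-260)))) = √(581 + 2221/(((1 - 4*4)*(-260)))) = √(581 + 2221/(((1 - 16)*(-260)))) = √(581 + 2221/((-15*(-260)))) = √(581 + 2221/3900) = √(2268121/3900) = √88456719/390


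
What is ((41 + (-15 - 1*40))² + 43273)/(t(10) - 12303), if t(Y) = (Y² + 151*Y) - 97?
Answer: -43469/10790 ≈ -4.0286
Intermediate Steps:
t(Y) = -97 + Y² + 151*Y
((41 + (-15 - 1*40))² + 43273)/(t(10) - 12303) = ((41 + (-15 - 1*40))² + 43273)/((-97 + 10² + 151*10) - 12303) = ((41 + (-15 - 40))² + 43273)/((-97 + 100 + 1510) - 12303) = ((41 - 55)² + 43273)/(1513 - 12303) = ((-14)² + 43273)/(-10790) = (196 + 43273)*(-1/10790) = 43469*(-1/10790) = -43469/10790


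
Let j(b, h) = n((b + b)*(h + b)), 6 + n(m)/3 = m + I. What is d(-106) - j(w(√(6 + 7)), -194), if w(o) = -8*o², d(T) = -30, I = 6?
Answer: -185982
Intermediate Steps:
n(m) = 3*m (n(m) = -18 + 3*(m + 6) = -18 + 3*(6 + m) = -18 + (18 + 3*m) = 3*m)
j(b, h) = 6*b*(b + h) (j(b, h) = 3*((b + b)*(h + b)) = 3*((2*b)*(b + h)) = 3*(2*b*(b + h)) = 6*b*(b + h))
d(-106) - j(w(√(6 + 7)), -194) = -30 - 6*(-8*(√(6 + 7))²)*(-8*(√(6 + 7))² - 194) = -30 - 6*(-8*(√13)²)*(-8*(√13)² - 194) = -30 - 6*(-8*13)*(-8*13 - 194) = -30 - 6*(-104)*(-104 - 194) = -30 - 6*(-104)*(-298) = -30 - 1*185952 = -30 - 185952 = -185982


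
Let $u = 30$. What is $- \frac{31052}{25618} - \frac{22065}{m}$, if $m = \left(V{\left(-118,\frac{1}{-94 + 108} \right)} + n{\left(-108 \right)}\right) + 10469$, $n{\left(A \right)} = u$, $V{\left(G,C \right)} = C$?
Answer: $- \frac{6238948352}{1882756483} \approx -3.3137$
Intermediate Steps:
$n{\left(A \right)} = 30$
$m = \frac{146987}{14}$ ($m = \left(\frac{1}{-94 + 108} + 30\right) + 10469 = \left(\frac{1}{14} + 30\right) + 10469 = \frac{421}{14} + 10469 = \frac{146987}{14} \approx 10499.0$)
$- \frac{31052}{25618} - \frac{22065}{m} = - \frac{31052}{25618} - \frac{22065}{\frac{146987}{14}} = \left(-31052\right) \frac{1}{25618} - \frac{308910}{146987} = - \frac{15526}{12809} - \frac{308910}{146987} = - \frac{6238948352}{1882756483}$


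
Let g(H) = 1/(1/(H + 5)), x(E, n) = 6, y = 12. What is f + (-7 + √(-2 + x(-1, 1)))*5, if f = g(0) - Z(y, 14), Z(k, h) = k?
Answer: -32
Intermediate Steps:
g(H) = 5 + H (g(H) = 1/(1/(5 + H)) = 5 + H)
f = -7 (f = (5 + 0) - 1*12 = 5 - 12 = -7)
f + (-7 + √(-2 + x(-1, 1)))*5 = -7 + (-7 + √(-2 + 6))*5 = -7 + (-7 + √4)*5 = -7 + (-7 + 2)*5 = -7 - 5*5 = -7 - 25 = -32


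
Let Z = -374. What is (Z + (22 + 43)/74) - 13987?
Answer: -1062649/74 ≈ -14360.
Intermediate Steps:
(Z + (22 + 43)/74) - 13987 = (-374 + (22 + 43)/74) - 13987 = (-374 + 65*(1/74)) - 13987 = (-374 + 65/74) - 13987 = -27611/74 - 13987 = -1062649/74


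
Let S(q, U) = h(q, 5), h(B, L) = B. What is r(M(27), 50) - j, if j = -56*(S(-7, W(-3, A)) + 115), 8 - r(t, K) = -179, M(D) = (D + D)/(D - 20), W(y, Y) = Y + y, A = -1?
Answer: 6235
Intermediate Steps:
S(q, U) = q
M(D) = 2*D/(-20 + D) (M(D) = (2*D)/(-20 + D) = 2*D/(-20 + D))
r(t, K) = 187 (r(t, K) = 8 - 1*(-179) = 8 + 179 = 187)
j = -6048 (j = -56*(-7 + 115) = -56*108 = -6048)
r(M(27), 50) - j = 187 - 1*(-6048) = 187 + 6048 = 6235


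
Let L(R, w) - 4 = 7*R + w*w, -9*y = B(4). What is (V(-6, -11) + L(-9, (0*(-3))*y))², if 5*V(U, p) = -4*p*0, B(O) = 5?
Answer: 3481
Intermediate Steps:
y = -5/9 (y = -⅑*5 = -5/9 ≈ -0.55556)
V(U, p) = 0 (V(U, p) = (-4*p*0)/5 = (⅕)*0 = 0)
L(R, w) = 4 + w² + 7*R (L(R, w) = 4 + (7*R + w*w) = 4 + (7*R + w²) = 4 + (w² + 7*R) = 4 + w² + 7*R)
(V(-6, -11) + L(-9, (0*(-3))*y))² = (0 + (4 + ((0*(-3))*(-5/9))² + 7*(-9)))² = (0 + (4 + (0*(-5/9))² - 63))² = (0 + (4 + 0² - 63))² = (0 + (4 + 0 - 63))² = (0 - 59)² = (-59)² = 3481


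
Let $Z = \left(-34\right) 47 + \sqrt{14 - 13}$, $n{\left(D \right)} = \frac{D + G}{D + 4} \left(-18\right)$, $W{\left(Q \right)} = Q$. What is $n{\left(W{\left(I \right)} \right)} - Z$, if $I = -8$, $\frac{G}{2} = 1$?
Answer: $1570$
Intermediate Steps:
$G = 2$ ($G = 2 \cdot 1 = 2$)
$n{\left(D \right)} = - \frac{18 \left(2 + D\right)}{4 + D}$ ($n{\left(D \right)} = \frac{D + 2}{D + 4} \left(-18\right) = \frac{2 + D}{4 + D} \left(-18\right) = - \frac{18 \left(2 + D\right)}{4 + D}$)
$Z = -1597$ ($Z = -1598 + \sqrt{1} = -1598 + 1 = -1597$)
$n{\left(W{\left(I \right)} \right)} - Z = \frac{18 \left(-2 - -8\right)}{4 - 8} - -1597 = \frac{18 \left(-2 + 8\right)}{-4} + 1597 = 18 \left(- \frac{1}{4}\right) 6 + 1597 = -27 + 1597 = 1570$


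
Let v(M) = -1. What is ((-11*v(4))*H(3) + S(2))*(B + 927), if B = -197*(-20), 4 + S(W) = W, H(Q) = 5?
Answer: 257951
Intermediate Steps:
S(W) = -4 + W
B = 3940
((-11*v(4))*H(3) + S(2))*(B + 927) = (-11*(-1)*5 + (-4 + 2))*(3940 + 927) = (11*5 - 2)*4867 = (55 - 2)*4867 = 53*4867 = 257951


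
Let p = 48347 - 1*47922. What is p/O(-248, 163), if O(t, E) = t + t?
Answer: -425/496 ≈ -0.85685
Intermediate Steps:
O(t, E) = 2*t
p = 425 (p = 48347 - 47922 = 425)
p/O(-248, 163) = 425/((2*(-248))) = 425/(-496) = 425*(-1/496) = -425/496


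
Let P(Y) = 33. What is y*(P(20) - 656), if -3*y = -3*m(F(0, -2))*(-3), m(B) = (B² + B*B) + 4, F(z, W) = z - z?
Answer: 7476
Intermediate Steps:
F(z, W) = 0
m(B) = 4 + 2*B² (m(B) = (B² + B²) + 4 = 2*B² + 4 = 4 + 2*B²)
y = -12 (y = -(-3*(4 + 2*0²))*(-3)/3 = -(-3*(4 + 2*0))*(-3)/3 = -(-3*(4 + 0))*(-3)/3 = -(-3*4)*(-3)/3 = -(-4)*(-3) = -⅓*36 = -12)
y*(P(20) - 656) = -12*(33 - 656) = -12*(-623) = 7476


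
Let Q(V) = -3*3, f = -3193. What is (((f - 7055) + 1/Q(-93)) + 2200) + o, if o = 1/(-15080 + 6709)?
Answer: -606336652/75339 ≈ -8048.1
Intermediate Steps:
Q(V) = -9
o = -1/8371 (o = 1/(-8371) = -1/8371 ≈ -0.00011946)
(((f - 7055) + 1/Q(-93)) + 2200) + o = (((-3193 - 7055) + 1/(-9)) + 2200) - 1/8371 = ((-10248 - ⅑) + 2200) - 1/8371 = (-92233/9 + 2200) - 1/8371 = -72433/9 - 1/8371 = -606336652/75339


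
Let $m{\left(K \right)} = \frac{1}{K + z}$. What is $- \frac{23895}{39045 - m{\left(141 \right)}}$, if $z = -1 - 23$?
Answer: $- \frac{2795715}{4568264} \approx -0.61199$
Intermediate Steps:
$z = -24$
$m{\left(K \right)} = \frac{1}{-24 + K}$ ($m{\left(K \right)} = \frac{1}{K - 24} = \frac{1}{-24 + K}$)
$- \frac{23895}{39045 - m{\left(141 \right)}} = - \frac{23895}{39045 - \frac{1}{-24 + 141}} = - \frac{23895}{39045 - \frac{1}{117}} = - \frac{23895}{\frac{4568264}{117}} = \left(-23895\right) \frac{117}{4568264} = - \frac{2795715}{4568264}$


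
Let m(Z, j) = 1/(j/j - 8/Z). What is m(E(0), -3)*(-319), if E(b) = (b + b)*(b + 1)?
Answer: 0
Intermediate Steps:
E(b) = 2*b*(1 + b) (E(b) = (2*b)*(1 + b) = 2*b*(1 + b))
m(Z, j) = 1/(1 - 8/Z)
m(E(0), -3)*(-319) = ((2*0*(1 + 0))/(-8 + 2*0*(1 + 0)))*(-319) = ((2*0*1)/(-8 + 2*0*1))*(-319) = (0/(-8 + 0))*(-319) = (0/(-8))*(-319) = (0*(-⅛))*(-319) = 0*(-319) = 0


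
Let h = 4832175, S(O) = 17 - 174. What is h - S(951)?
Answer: 4832332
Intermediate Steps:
S(O) = -157
h - S(951) = 4832175 - 1*(-157) = 4832175 + 157 = 4832332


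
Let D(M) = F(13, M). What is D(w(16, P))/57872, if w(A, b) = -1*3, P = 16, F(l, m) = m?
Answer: -3/57872 ≈ -5.1839e-5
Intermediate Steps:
w(A, b) = -3
D(M) = M
D(w(16, P))/57872 = -3/57872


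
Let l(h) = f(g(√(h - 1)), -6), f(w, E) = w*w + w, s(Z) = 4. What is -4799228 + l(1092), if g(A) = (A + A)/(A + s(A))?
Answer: -5546100680902/1155625 - 43512*√1091/1155625 ≈ -4.7992e+6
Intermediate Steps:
g(A) = 2*A/(4 + A) (g(A) = (A + A)/(A + 4) = (2*A)/(4 + A) = 2*A/(4 + A))
f(w, E) = w + w² (f(w, E) = w² + w = w + w²)
l(h) = 2*√(-1 + h)*(1 + 2*√(-1 + h)/(4 + √(-1 + h)))/(4 + √(-1 + h)) (l(h) = (2*√(h - 1)/(4 + √(h - 1)))*(1 + 2*√(h - 1)/(4 + √(h - 1))) = (2*√(-1 + h)/(4 + √(-1 + h)))*(1 + 2*√(-1 + h)/(4 + √(-1 + h))) = 2*√(-1 + h)*(1 + 2*√(-1 + h)/(4 + √(-1 + h)))/(4 + √(-1 + h)))
-4799228 + l(1092) = -4799228 + 2*(-3 + 3*1092 + 4*√(-1 + 1092))/(15 + 1092 + 8*√(-1 + 1092)) = -4799228 + 2*(-3 + 3276 + 4*√1091)/(15 + 1092 + 8*√1091) = -4799228 + 2*(3273 + 4*√1091)/(1107 + 8*√1091)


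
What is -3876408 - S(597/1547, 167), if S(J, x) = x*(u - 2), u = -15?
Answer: -3873569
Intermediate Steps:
S(J, x) = -17*x (S(J, x) = x*(-15 - 2) = x*(-17) = -17*x)
-3876408 - S(597/1547, 167) = -3876408 - (-17)*167 = -3876408 - 1*(-2839) = -3876408 + 2839 = -3873569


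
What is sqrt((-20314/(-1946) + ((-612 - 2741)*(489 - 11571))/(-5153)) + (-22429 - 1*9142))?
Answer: 2*I*sqrt(4972816684783779)/716267 ≈ 196.9*I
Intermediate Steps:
sqrt((-20314/(-1946) + ((-612 - 2741)*(489 - 11571))/(-5153)) + (-22429 - 1*9142)) = sqrt((-20314*(-1/1946) - 3353*(-11082)*(-1/5153)) + (-22429 - 9142)) = sqrt((1451/139 + 37157946*(-1/5153)) - 31571) = sqrt((1451/139 - 37157946/5153) - 31571) = sqrt(-5157477491/716267 - 31571) = sqrt(-27770742948/716267) = 2*I*sqrt(4972816684783779)/716267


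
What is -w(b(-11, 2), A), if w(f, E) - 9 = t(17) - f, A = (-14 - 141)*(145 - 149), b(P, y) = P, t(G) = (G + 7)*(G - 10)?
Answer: -188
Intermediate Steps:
t(G) = (-10 + G)*(7 + G) (t(G) = (7 + G)*(-10 + G) = (-10 + G)*(7 + G))
A = 620 (A = -155*(-4) = 620)
w(f, E) = 177 - f (w(f, E) = 9 + ((-70 + 17² - 3*17) - f) = 9 + ((-70 + 289 - 51) - f) = 9 + (168 - f) = 177 - f)
-w(b(-11, 2), A) = -(177 - 1*(-11)) = -(177 + 11) = -1*188 = -188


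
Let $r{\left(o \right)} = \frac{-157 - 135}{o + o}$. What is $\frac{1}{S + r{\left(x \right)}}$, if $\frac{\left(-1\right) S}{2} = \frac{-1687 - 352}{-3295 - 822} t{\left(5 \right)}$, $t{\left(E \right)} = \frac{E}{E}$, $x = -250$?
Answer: $- \frac{514625}{209209} \approx -2.4599$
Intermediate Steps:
$r{\left(o \right)} = - \frac{146}{o}$ ($r{\left(o \right)} = - \frac{292}{2 o} = - 292 \frac{1}{2 o} = - \frac{146}{o}$)
$t{\left(E \right)} = 1$
$S = - \frac{4078}{4117}$ ($S = - 2 \frac{-1687 - 352}{-3295 - 822} \cdot 1 = - 2 - \frac{2039}{-4117} \cdot 1 = - 2 \left(-2039\right) \left(- \frac{1}{4117}\right) 1 = - 2 \cdot \frac{2039}{4117} \cdot 1 = \left(-2\right) \frac{2039}{4117} = - \frac{4078}{4117} \approx -0.99053$)
$\frac{1}{S + r{\left(x \right)}} = \frac{1}{- \frac{4078}{4117} - \frac{146}{-250}} = \frac{1}{- \frac{4078}{4117} - - \frac{73}{125}} = \frac{1}{- \frac{4078}{4117} + \frac{73}{125}} = \frac{1}{- \frac{209209}{514625}} = - \frac{514625}{209209}$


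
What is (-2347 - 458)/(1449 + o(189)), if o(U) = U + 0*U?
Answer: -935/546 ≈ -1.7125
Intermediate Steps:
o(U) = U (o(U) = U + 0 = U)
(-2347 - 458)/(1449 + o(189)) = (-2347 - 458)/(1449 + 189) = -2805/1638 = -2805*1/1638 = -935/546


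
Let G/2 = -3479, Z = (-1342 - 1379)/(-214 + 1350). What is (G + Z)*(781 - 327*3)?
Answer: 197675225/142 ≈ 1.3921e+6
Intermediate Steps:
Z = -2721/1136 ≈ -2.3952
G = -6958 (G = 2*(-3479) = -6958)
(G + Z)*(781 - 327*3) = (-6958 - 2721/1136)*(781 - 327*3) = -7907009*(781 - 981)/1136 = -7907009/1136*(-200) = 197675225/142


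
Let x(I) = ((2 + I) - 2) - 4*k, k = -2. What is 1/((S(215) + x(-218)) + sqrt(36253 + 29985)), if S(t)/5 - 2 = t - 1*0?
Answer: 875/699387 - sqrt(66238)/699387 ≈ 0.00088311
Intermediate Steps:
S(t) = 10 + 5*t (S(t) = 10 + 5*(t - 1*0) = 10 + 5*(t + 0) = 10 + 5*t)
x(I) = 8 + I (x(I) = ((2 + I) - 2) - 4*(-2) = I + 8 = 8 + I)
1/((S(215) + x(-218)) + sqrt(36253 + 29985)) = 1/(((10 + 5*215) + (8 - 218)) + sqrt(36253 + 29985)) = 1/(((10 + 1075) - 210) + sqrt(66238)) = 1/((1085 - 210) + sqrt(66238)) = 1/(875 + sqrt(66238))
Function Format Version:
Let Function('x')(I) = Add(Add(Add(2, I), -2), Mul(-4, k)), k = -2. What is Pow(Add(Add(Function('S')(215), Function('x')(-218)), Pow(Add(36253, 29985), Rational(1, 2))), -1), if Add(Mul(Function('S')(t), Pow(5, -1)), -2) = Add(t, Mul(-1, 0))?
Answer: Add(Rational(875, 699387), Mul(Rational(-1, 699387), Pow(66238, Rational(1, 2)))) ≈ 0.00088311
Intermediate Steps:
Function('S')(t) = Add(10, Mul(5, t)) (Function('S')(t) = Add(10, Mul(5, Add(t, Mul(-1, 0)))) = Add(10, Mul(5, Add(t, 0))) = Add(10, Mul(5, t)))
Function('x')(I) = Add(8, I) (Function('x')(I) = Add(Add(Add(2, I), -2), Mul(-4, -2)) = Add(I, 8) = Add(8, I))
Pow(Add(Add(Function('S')(215), Function('x')(-218)), Pow(Add(36253, 29985), Rational(1, 2))), -1) = Pow(Add(Add(Add(10, Mul(5, 215)), Add(8, -218)), Pow(Add(36253, 29985), Rational(1, 2))), -1) = Pow(Add(Add(Add(10, 1075), -210), Pow(66238, Rational(1, 2))), -1) = Pow(Add(Add(1085, -210), Pow(66238, Rational(1, 2))), -1) = Pow(Add(875, Pow(66238, Rational(1, 2))), -1)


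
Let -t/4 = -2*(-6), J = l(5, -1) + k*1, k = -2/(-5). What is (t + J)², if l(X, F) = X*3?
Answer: 26569/25 ≈ 1062.8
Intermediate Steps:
l(X, F) = 3*X
k = ⅖ (k = -2*(-⅕) = ⅖ ≈ 0.40000)
J = 77/5 (J = 3*5 + (⅖)*1 = 15 + ⅖ = 77/5 ≈ 15.400)
t = -48 (t = -(-8)*(-6) = -4*12 = -48)
(t + J)² = (-48 + 77/5)² = (-163/5)² = 26569/25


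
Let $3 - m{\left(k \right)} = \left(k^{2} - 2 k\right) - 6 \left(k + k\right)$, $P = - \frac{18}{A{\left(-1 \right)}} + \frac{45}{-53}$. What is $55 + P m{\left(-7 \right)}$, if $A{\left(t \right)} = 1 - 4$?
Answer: $- \frac{36397}{53} \approx -686.74$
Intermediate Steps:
$A{\left(t \right)} = -3$
$P = \frac{273}{53}$ ($P = - \frac{18}{-3} + \frac{45}{-53} = \left(-18\right) \left(- \frac{1}{3}\right) + 45 \left(- \frac{1}{53}\right) = 6 - \frac{45}{53} = \frac{273}{53} \approx 5.1509$)
$m{\left(k \right)} = 3 - k^{2} + 14 k$ ($m{\left(k \right)} = 3 - \left(\left(k^{2} - 2 k\right) - 6 \left(k + k\right)\right) = 3 - \left(\left(k^{2} - 2 k\right) - 6 \cdot 2 k\right) = 3 - \left(\left(k^{2} - 2 k\right) - 12 k\right) = 3 - \left(k^{2} - 14 k\right) = 3 - k^{2} + 14 k$)
$55 + P m{\left(-7 \right)} = 55 + \frac{273 \left(3 - \left(-7\right)^{2} + 14 \left(-7\right)\right)}{53} = 55 + \frac{273 \left(3 - 49 - 98\right)}{53} = 55 + \frac{273}{53} \left(-144\right) = 55 - \frac{39312}{53} = - \frac{36397}{53}$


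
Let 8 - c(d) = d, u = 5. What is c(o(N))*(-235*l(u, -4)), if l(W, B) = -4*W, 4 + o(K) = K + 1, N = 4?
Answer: 32900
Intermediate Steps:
o(K) = -3 + K (o(K) = -4 + (K + 1) = -4 + (1 + K) = -3 + K)
c(d) = 8 - d
c(o(N))*(-235*l(u, -4)) = (8 - (-3 + 4))*(-(-940)*5) = (8 - 1*1)*(-235*(-20)) = (8 - 1)*4700 = 7*4700 = 32900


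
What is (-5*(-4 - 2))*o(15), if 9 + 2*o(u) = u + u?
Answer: 315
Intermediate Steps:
o(u) = -9/2 + u (o(u) = -9/2 + (u + u)/2 = -9/2 + (2*u)/2 = -9/2 + u)
(-5*(-4 - 2))*o(15) = (-5*(-4 - 2))*(-9/2 + 15) = -5*(-6)*(21/2) = 30*(21/2) = 315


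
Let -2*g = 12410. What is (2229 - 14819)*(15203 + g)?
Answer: -113284820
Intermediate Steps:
g = -6205 (g = -½*12410 = -6205)
(2229 - 14819)*(15203 + g) = (2229 - 14819)*(15203 - 6205) = -12590*8998 = -113284820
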